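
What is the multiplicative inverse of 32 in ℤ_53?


Use the extended Euclidean algorithm to write 1 = 32·s + 53·t; then s mod 53 is the inverse.
Euclidean algorithm:
  32 = 0·53 + 32
  53 = 1·32 + 21
  32 = 1·21 + 11
  21 = 1·11 + 10
  11 = 1·10 + 1
  10 = 10·1 + 0
gcd(32,53) = 1
Back-substitution gives: 32·(5) + 53·(-3) = 1
So 32⁻¹ ≡ 5 ≡ 5 (mod 53)
Check: 32 × 5 = 160 ≡ 1 (mod 53) ✓

32⁻¹ ≡ 5 (mod 53)


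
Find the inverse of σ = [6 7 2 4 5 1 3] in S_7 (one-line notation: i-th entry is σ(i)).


To find σ⁻¹, swap domain and range:
σ(1) = 6 → σ⁻¹(6) = 1
σ(2) = 7 → σ⁻¹(7) = 2
σ(3) = 2 → σ⁻¹(2) = 3
σ(4) = 4 → σ⁻¹(4) = 4
σ(5) = 5 → σ⁻¹(5) = 5
σ(6) = 1 → σ⁻¹(1) = 6
σ(7) = 3 → σ⁻¹(3) = 7

σ⁻¹ = [6 3 7 4 5 1 2]


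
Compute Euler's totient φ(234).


Factor n: 234 = 2 × 3^2 × 13
φ(n) = n · ∏(1 - 1/p) over distinct primes p | n
φ(234) = 234 · (1 - 1/2) · (1 - 1/3) · (1 - 1/13) = 72

φ(234) = 72


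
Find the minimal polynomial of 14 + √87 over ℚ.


Let α = 14 + √87. Then α - 14 = √87, so (α - 14)² = 87, giving α² - 28α + 109 = 0. Degree 2 and α ∉ ℚ, so this is the minimal polynomial.

Minimal polynomial: x² - 28x + 109


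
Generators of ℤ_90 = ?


g generates ℤ_n iff gcd(g,n) = 1
Prime factors of 90: 2, 3, 5
Generators are g ∈ {1,...,89} not divisible by any of these primes.
Generators: {1, 7, 11, 13, 17, 19, 23, 29, 31, 37, 41, 43, 47, 49, 53, 59, 61, 67, 71, 73, 77, 79, 83, 89}
Number of generators = φ(90) = 24

Generators of ℤ_90 = {1, 7, 11, 13, 17, 19, 23, 29, 31, 37, 41, 43, 47, 49, 53, 59, 61, 67, 71, 73, 77, 79, 83, 89}


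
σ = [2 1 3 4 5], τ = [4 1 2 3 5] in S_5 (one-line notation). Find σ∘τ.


σ∘τ: apply τ first, then σ
1 →τ 4 →σ 4
2 →τ 1 →σ 2
3 →τ 2 →σ 1
4 →τ 3 →σ 3
5 →τ 5 →σ 5

σ∘τ = [4 2 1 3 5]


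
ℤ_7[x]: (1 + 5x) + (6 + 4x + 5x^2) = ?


Add coefficients mod 7:
x^0: 1 + 6 = 0 (mod 7)
x^1: 5 + 4 = 2 (mod 7)
x^2: 0 + 5 = 5 (mod 7)
Result: 2x + 5x^2

f + g = 2x + 5x^2


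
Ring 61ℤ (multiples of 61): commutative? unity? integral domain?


61ℤ is a commutative ring under +,× but has no multiplicative identity (1 ∉ 61ℤ); it has no zero divisors, but without unity it is not an integral domain
Commutative: Yes
Integral domain: No
Has unity: No

61ℤ (multiples of 61): Commutative=Yes, Unity=No


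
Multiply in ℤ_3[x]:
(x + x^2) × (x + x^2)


Expand and collect like terms; reduce coefficients mod 3:
x^0: 0·0 = 0 ≡ 0 (mod 3)
x^1: 0·1 + 1·0 = 0 ≡ 0 (mod 3)
x^2: 0·1 + 1·1 + 1·0 = 1 ≡ 1 (mod 3)
x^3: 1·1 + 1·1 = 2 ≡ 2 (mod 3)
x^4: 1·1 = 1 ≡ 1 (mod 3)
Result: x^2 + 2x^3 + x^4

f · g = x^2 + 2x^3 + x^4


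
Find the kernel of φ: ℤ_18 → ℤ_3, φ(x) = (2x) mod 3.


Kernel = preimage of identity
ker(φ) = {x ∈ ℤ_18 : 2x ≡ 0 (mod 3)}. Since 3 | 18, φ is well-defined. The kernel is the cyclic subgroup ⟨3⟩ of ℤ_18 (order 6), i.e. {0, 3, 6, 9, 12, 15}

ker(φ) = {0, 3, 6, 9, 12, 15}


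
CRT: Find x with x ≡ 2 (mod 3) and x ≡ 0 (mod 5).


m₁ = 3, m₂ = 5, gcd = 1, so CRT applies. M = m₁·m₂ = 15
Let M₁ = M/m₁ = 5, M₂ = M/m₂ = 3
Find y₁ ≡ M₁⁻¹ (mod m₁): 5⁻¹ ≡ 2 (mod 3)
Find y₂ ≡ M₂⁻¹ (mod m₂): 3⁻¹ ≡ 2 (mod 5)
x = a₁·M₁·y₁ + a₂·M₂·y₂ = 2·5·2 + 0·3·2 = 20
Reduce mod 15: x ≡ 5
Check: 5 mod 3 = 2 ✓, 5 mod 5 = 0 ✓

x ≡ 5 (mod 15)


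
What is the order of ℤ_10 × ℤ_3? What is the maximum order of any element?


|ℤ_10 × ℤ_3| = 10 × 3 = 30
Max element order = lcm(10,3) = 30
Cyclic? Yes (gcd=1)

|ℤ_10×ℤ_3| = 30, max element order = 30


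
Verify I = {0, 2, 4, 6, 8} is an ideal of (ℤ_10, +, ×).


Check ideal conditions for I = {0, 2, 4, 6, 8} in ℤ_10:
(1) I is an additive subgroup? Yes
(2) For r ∈ ℤ_10 and a ∈ I: r·a ∈ I? Yes

Yes, I is an ideal of ℤ_10


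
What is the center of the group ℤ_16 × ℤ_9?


Z(G) = {g ∈ G | gx = xg for all x ∈ G}
Direct product of abelian groups is abelian, so Z(G) = G

Z(ℤ_16 × ℤ_9) = ℤ_16 × ℤ_9


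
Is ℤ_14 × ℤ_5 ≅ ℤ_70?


Comparing ℤ_14 × ℤ_5 and ℤ_70:
gcd(14,5) = 1, so ℤ_14 × ℤ_5 ≅ ℤ_70 (CRT)

Yes, ℤ_14 × ℤ_5 ≅ ℤ_70


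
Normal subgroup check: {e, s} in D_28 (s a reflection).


H = {e, s} in D_28 (s a reflection)
r·s·r⁻¹ = sr⁻² ≠ s for n ≥ 3, so {e, s} is not closed under conjugation

No, not a normal subgroup


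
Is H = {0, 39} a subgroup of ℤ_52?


Subgroup test for H = {0, 39} in (ℤ_52, +):
(1) 0 ∈ H? Yes
(2) Closure: for all a,b ∈ H, (a+b) mod 52 ∈ H? No  [counterexample: 39 + 39 = 26 ∉ H]
(3) Inverses: for all a ∈ H, -a mod 52 ∈ H? No

No, H is not a subgroup of ℤ_52


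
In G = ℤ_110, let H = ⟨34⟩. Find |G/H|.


|⟨34⟩| = n / gcd(34, 110) = 110 / 2 = 55
H is normal (ℤ_110 is abelian).
|G/H| = |G| / |H| = 110 / 55 = 2

|G/H| = 2


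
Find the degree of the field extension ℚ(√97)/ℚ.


√97 has minimal polynomial x² - 97 (irreducible over ℚ since 97 is squarefree)

[ℚ(√97)/ℚ] = 2


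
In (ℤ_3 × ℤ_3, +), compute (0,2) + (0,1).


Operation: componentwise addition mod (3, 3)
(0,2) + (0,1) = ((a₁+b₁) mod 3, (a₂+b₂) mod 3) with a = (0,2), b = (0,1)

(0,2) + (0,1) = (0,0)


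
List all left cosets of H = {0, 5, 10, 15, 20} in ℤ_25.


H = {0, 5, 10, 15, 20}, |H| = 5
Number of cosets = |G|/|H| = 25/5 = 5
0 + H = {0, 5, 10, 15, 20}
1 + H = {1, 6, 11, 16, 21}
2 + H = {2, 7, 12, 17, 22}
3 + H = {3, 8, 13, 18, 23}
4 + H = {4, 9, 14, 19, 24}

Cosets: 0+H={0,5,10,15,20}; 1+H={1,6,11,16,21}; 2+H={2,7,12,17,22}; 3+H={3,8,13,18,23}; 4+H={4,9,14,19,24}


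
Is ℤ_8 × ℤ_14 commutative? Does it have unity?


Direct product ring; commutative with unity (1,1); but (1,0)·(0,1) = (0,0) gives zero divisors, so not an integral domain
Commutative: Yes
Integral domain: No
Has unity: Yes

ℤ_8 × ℤ_14: Commutative=Yes, Unity=Yes


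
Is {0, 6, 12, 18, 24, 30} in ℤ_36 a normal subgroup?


H = {0, 6, 12, 18, 24, 30} in ℤ_36
ℤ_36 is abelian; every subgroup of an abelian group is normal

Yes, normal subgroup


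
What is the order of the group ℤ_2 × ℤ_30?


|A × B| = |A| · |B|
|ℤ_2 × ℤ_30| = 2 × 30 = 60

|ℤ_2 × ℤ_30| = 60


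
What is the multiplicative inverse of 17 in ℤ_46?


Use the extended Euclidean algorithm to write 1 = 17·s + 46·t; then s mod 46 is the inverse.
Euclidean algorithm:
  17 = 0·46 + 17
  46 = 2·17 + 12
  17 = 1·12 + 5
  12 = 2·5 + 2
  5 = 2·2 + 1
  2 = 2·1 + 0
gcd(17,46) = 1
Back-substitution gives: 17·(19) + 46·(-7) = 1
So 17⁻¹ ≡ 19 ≡ 19 (mod 46)
Check: 17 × 19 = 323 ≡ 1 (mod 46) ✓

17⁻¹ ≡ 19 (mod 46)


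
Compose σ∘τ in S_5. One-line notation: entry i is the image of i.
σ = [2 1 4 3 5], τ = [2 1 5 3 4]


σ∘τ: apply τ first, then σ
1 →τ 2 →σ 1
2 →τ 1 →σ 2
3 →τ 5 →σ 5
4 →τ 3 →σ 4
5 →τ 4 →σ 3

σ∘τ = [1 2 5 4 3]


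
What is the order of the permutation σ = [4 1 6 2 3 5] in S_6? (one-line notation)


Cycle decomposition: (1 4 2) (3 6 5)
Cycle lengths: 3, 3
Order = lcm(3, 3) = 3

ord(σ) = 3


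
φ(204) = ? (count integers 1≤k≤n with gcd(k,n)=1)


Factor n: 204 = 2^2 × 3 × 17
φ(n) = n · ∏(1 - 1/p) over distinct primes p | n
φ(204) = 204 · (1 - 1/2) · (1 - 1/3) · (1 - 1/17) = 64

φ(204) = 64


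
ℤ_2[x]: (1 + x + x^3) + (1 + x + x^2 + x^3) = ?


Add coefficients mod 2:
x^0: 1 + 1 = 0 (mod 2)
x^1: 1 + 1 = 0 (mod 2)
x^2: 0 + 1 = 1 (mod 2)
x^3: 1 + 1 = 0 (mod 2)
Result: x^2

f + g = x^2


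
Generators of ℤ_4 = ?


g generates ℤ_n iff gcd(g,n) = 1
Checking each g ∈ {1,...,3}:
gcd(1,4) = 1
gcd(2,4) = 2
gcd(3,4) = 1
Generators: {1, 3}
Number of generators = φ(4) = 2

Generators of ℤ_4 = {1, 3}


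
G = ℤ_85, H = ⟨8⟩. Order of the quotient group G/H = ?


|⟨8⟩| = n / gcd(8, 85) = 85 / 1 = 85
H is normal (ℤ_85 is abelian).
|G/H| = |G| / |H| = 85 / 85 = 1

|G/H| = 1


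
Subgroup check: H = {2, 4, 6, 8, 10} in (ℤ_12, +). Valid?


Subgroup test for H = {2, 4, 6, 8, 10} in (ℤ_12, +):
(1) 0 ∈ H? No
(2) Closure: for all a,b ∈ H, (a+b) mod 12 ∈ H? No  [counterexample: 2 + 10 = 0 ∉ H]
(3) Inverses: for all a ∈ H, -a mod 12 ∈ H? Yes

No, H is not a subgroup of ℤ_12


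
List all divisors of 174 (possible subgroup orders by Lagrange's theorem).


Lagrange's theorem: |H| divides |G|
|G| = 174
Divisors of 174: 1, 2, 3, 6, 29, 58, 87, 174

Possible subgroup orders: {1, 2, 3, 6, 29, 58, 87, 174}


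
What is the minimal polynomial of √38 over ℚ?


√38 satisfies x² - 38 = 0, irreducible over ℚ since 38 is squarefree

Minimal polynomial: x² - 38


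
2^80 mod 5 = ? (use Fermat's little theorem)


Fermat's little theorem: if p is prime and gcd(a,p)=1, then a^(p-1) ≡ 1 (mod p)
p = 5 is prime, gcd(2,5) = 1
Reduce exponent: 80 mod 4 = 0
So 2^80 ≡ 2^0 (mod 5)
2^0 = 1

2^80 ≡ 1 (mod 5)


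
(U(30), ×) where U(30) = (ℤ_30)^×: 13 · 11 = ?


Operation: multiplication mod 30
13 · 11 = (a × b) mod 30 with a = 13, b = 11

13 · 11 = 23


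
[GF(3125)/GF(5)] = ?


GF(3125) = GF(5^5), so the extension degree is 5

[GF(3125)/GF(5)] = 5


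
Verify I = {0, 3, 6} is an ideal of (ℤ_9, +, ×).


Check ideal conditions for I = {0, 3, 6} in ℤ_9:
(1) I is an additive subgroup? Yes
(2) For r ∈ ℤ_9 and a ∈ I: r·a ∈ I? Yes

Yes, I is an ideal of ℤ_9


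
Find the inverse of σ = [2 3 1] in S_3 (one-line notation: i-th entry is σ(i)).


To find σ⁻¹, swap domain and range:
σ(1) = 2 → σ⁻¹(2) = 1
σ(2) = 3 → σ⁻¹(3) = 2
σ(3) = 1 → σ⁻¹(1) = 3

σ⁻¹ = [3 1 2]


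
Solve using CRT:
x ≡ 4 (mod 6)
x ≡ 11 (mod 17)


m₁ = 6, m₂ = 17, gcd = 1, so CRT applies. M = m₁·m₂ = 102
Let M₁ = M/m₁ = 17, M₂ = M/m₂ = 6
Find y₁ ≡ M₁⁻¹ (mod m₁): 17⁻¹ ≡ 5 (mod 6)
Find y₂ ≡ M₂⁻¹ (mod m₂): 6⁻¹ ≡ 3 (mod 17)
x = a₁·M₁·y₁ + a₂·M₂·y₂ = 4·17·5 + 11·6·3 = 538
Reduce mod 102: x ≡ 28
Check: 28 mod 6 = 4 ✓, 28 mod 17 = 11 ✓

x ≡ 28 (mod 102)


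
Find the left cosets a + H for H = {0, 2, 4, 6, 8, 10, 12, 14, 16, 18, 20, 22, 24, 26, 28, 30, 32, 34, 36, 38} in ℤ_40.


H = {0, 2, 4, 6, 8, 10, 12, 14, 16, 18, 20, 22, 24, 26, 28, 30, 32, 34, 36, 38}, |H| = 20
Number of cosets = |G|/|H| = 40/20 = 2
0 + H = {0, 2, 4, 6, 8, 10, 12, 14, 16, 18, 20, 22, 24, 26, 28, 30, 32, 34, 36, 38}
1 + H = {1, 3, 5, 7, 9, 11, 13, 15, 17, 19, 21, 23, 25, 27, 29, 31, 33, 35, 37, 39}

Cosets: 0+H={0,2,4,6,8,10,12,14,16,18,20,22,24,26,28,30,32,34,36,38}; 1+H={1,3,5,7,9,11,13,15,17,19,21,23,25,27,29,31,33,35,37,39}


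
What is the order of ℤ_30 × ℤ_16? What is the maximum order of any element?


|ℤ_30 × ℤ_16| = 30 × 16 = 480
Max element order = lcm(30,16) = 240
Cyclic? No (gcd=2)

|ℤ_30×ℤ_16| = 480, max element order = 240


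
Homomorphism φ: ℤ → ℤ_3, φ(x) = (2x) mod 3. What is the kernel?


Kernel = preimage of identity
ker(φ) = {x ∈ ℤ : 2x ≡ 0 (mod 3)}. gcd(2,3) = 1, so 2x ≡ 0 (mod 3) ⟺ x ≡ 0 (mod 3/1 = 3). Hence ker(φ) = 3ℤ

ker(φ) = 3ℤ


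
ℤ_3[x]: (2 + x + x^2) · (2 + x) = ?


Expand and collect like terms; reduce coefficients mod 3:
x^0: 2·2 = 4 ≡ 1 (mod 3)
x^1: 2·1 + 1·2 = 4 ≡ 1 (mod 3)
x^2: 1·1 + 1·2 = 3 ≡ 0 (mod 3)
x^3: 1·1 = 1 ≡ 1 (mod 3)
Result: 1 + x + x^3

f · g = 1 + x + x^3


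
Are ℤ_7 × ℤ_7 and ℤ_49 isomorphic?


Comparing ℤ_7 × ℤ_7 and ℤ_49:
gcd(7,7) = 7 ≠ 1. Max element order in ℤ_7×ℤ_7 is lcm(7,7) = 7 < 49, so it has no element of order 49

No, ℤ_7 × ℤ_7 ≇ ℤ_49


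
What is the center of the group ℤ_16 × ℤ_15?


Z(G) = {g ∈ G | gx = xg for all x ∈ G}
Direct product of abelian groups is abelian, so Z(G) = G

Z(ℤ_16 × ℤ_15) = ℤ_16 × ℤ_15


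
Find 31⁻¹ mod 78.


Use the extended Euclidean algorithm to write 1 = 31·s + 78·t; then s mod 78 is the inverse.
Euclidean algorithm:
  31 = 0·78 + 31
  78 = 2·31 + 16
  31 = 1·16 + 15
  16 = 1·15 + 1
  15 = 15·1 + 0
gcd(31,78) = 1
Back-substitution gives: 31·(-5) + 78·(2) = 1
So 31⁻¹ ≡ -5 ≡ 73 (mod 78)
Check: 31 × 73 = 2263 ≡ 1 (mod 78) ✓

31⁻¹ ≡ 73 (mod 78)


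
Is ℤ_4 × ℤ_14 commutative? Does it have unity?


Direct product ring; commutative with unity (1,1); but (1,0)·(0,1) = (0,0) gives zero divisors, so not an integral domain
Commutative: Yes
Integral domain: No
Has unity: Yes

ℤ_4 × ℤ_14: Commutative=Yes, Unity=Yes


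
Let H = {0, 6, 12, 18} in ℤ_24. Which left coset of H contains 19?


19 + H = {19 + h (mod 24) : h ∈ H}
19+0=19, 19+6=1, 19+12=7, 19+18=13
19 + H = {1, 7, 13, 19} = 1 + H

19 + H = {1, 7, 13, 19}


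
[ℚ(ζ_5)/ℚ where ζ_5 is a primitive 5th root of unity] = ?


[ℚ(ζ_n):ℚ] = deg Φ_n(x) = φ(n). Here φ(5) = 4

[ℚ(ζ_5)/ℚ where ζ_5 is a primitive 5th root of unity] = 4


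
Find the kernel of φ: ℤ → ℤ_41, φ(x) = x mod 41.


Kernel = preimage of identity
ker(φ) = {x ∈ ℤ : x ≡ 0 (mod 41)} = 41ℤ = {0, ±41, ±82, ...}

ker(φ) = 41ℤ


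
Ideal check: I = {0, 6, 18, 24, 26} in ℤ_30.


Check ideal conditions for I = {0, 6, 18, 24, 26} in ℤ_30:
(1) I is an additive subgroup? No
(2) For r ∈ ℤ_30 and a ∈ I: r·a ∈ I? No  [counterexample: r=2, a=6, r·a mod 30 = 12 ∉ I]

No, I is not an ideal of ℤ_30


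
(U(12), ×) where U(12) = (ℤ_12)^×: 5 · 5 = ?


Operation: multiplication mod 12
5 · 5 = (a × b) mod 12 with a = 5, b = 5

5 · 5 = 1


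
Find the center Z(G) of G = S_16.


Z(G) = {g ∈ G | gx = xg for all x ∈ G}
S_n is non-abelian for n ≥ 3; Z(S_16) is trivial

Z(S_16) = {e}


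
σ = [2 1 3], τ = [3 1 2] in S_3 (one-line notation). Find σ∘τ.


σ∘τ: apply τ first, then σ
1 →τ 3 →σ 3
2 →τ 1 →σ 2
3 →τ 2 →σ 1

σ∘τ = [3 2 1]


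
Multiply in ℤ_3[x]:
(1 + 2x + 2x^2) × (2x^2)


Expand and collect like terms; reduce coefficients mod 3:
x^0: 1·0 = 0 ≡ 0 (mod 3)
x^1: 1·0 + 2·0 = 0 ≡ 0 (mod 3)
x^2: 1·2 + 2·0 + 2·0 = 2 ≡ 2 (mod 3)
x^3: 2·2 + 2·0 = 4 ≡ 1 (mod 3)
x^4: 2·2 = 4 ≡ 1 (mod 3)
Result: 2x^2 + x^3 + x^4

f · g = 2x^2 + x^3 + x^4


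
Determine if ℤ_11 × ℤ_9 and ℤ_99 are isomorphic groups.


Comparing ℤ_11 × ℤ_9 and ℤ_99:
gcd(11,9) = 1, so ℤ_11 × ℤ_9 ≅ ℤ_99 (CRT)

Yes, ℤ_11 × ℤ_9 ≅ ℤ_99


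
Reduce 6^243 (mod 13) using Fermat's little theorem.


Fermat's little theorem: if p is prime and gcd(a,p)=1, then a^(p-1) ≡ 1 (mod p)
p = 13 is prime, gcd(6,13) = 1
Reduce exponent: 243 mod 12 = 3
So 6^243 ≡ 6^3 (mod 13)
6^3 mod 13 = 8

6^243 ≡ 8 (mod 13)


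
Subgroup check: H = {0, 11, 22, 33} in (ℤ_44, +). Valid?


Subgroup test for H = {0, 11, 22, 33} in (ℤ_44, +):
(1) 0 ∈ H? Yes
(2) Closure: for all a,b ∈ H, (a+b) mod 44 ∈ H? Yes
(3) Inverses: for all a ∈ H, -a mod 44 ∈ H? Yes

Yes, H is a subgroup of ℤ_44


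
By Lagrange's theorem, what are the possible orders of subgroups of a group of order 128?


Lagrange's theorem: |H| divides |G|
|G| = 128
Divisors of 128: 1, 2, 4, 8, 16, 32, 64, 128

Possible subgroup orders: {1, 2, 4, 8, 16, 32, 64, 128}


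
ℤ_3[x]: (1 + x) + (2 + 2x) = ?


Add coefficients mod 3:
x^0: 1 + 2 = 0 (mod 3)
x^1: 1 + 2 = 0 (mod 3)
Result: 0

f + g = 0


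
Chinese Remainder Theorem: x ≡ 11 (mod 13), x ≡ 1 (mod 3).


m₁ = 13, m₂ = 3, gcd = 1, so CRT applies. M = m₁·m₂ = 39
Let M₁ = M/m₁ = 3, M₂ = M/m₂ = 13
Find y₁ ≡ M₁⁻¹ (mod m₁): 3⁻¹ ≡ 9 (mod 13)
Find y₂ ≡ M₂⁻¹ (mod m₂): 13⁻¹ ≡ 1 (mod 3)
x = a₁·M₁·y₁ + a₂·M₂·y₂ = 11·3·9 + 1·13·1 = 310
Reduce mod 39: x ≡ 37
Check: 37 mod 13 = 11 ✓, 37 mod 3 = 1 ✓

x ≡ 37 (mod 39)


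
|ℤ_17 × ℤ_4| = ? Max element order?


|ℤ_17 × ℤ_4| = 17 × 4 = 68
Max element order = lcm(17,4) = 68
Cyclic? Yes (gcd=1)

|ℤ_17×ℤ_4| = 68, max element order = 68


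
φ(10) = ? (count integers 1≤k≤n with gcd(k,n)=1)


φ(n) = count of k ∈ {1,...,n} with gcd(k,n)=1
Coprimes to 10: {1, 3, 7, 9}
Count: 4

φ(10) = 4


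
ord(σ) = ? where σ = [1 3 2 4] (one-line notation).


Cycle decomposition: (2 3)
Cycle lengths: 2
Order = lcm(2) = 2

ord(σ) = 2


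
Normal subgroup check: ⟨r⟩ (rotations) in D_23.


H = ⟨r⟩ (rotations) in D_23
The rotation subgroup ⟨r⟩ has index 2 in D_23, so it is normal

Yes, normal subgroup


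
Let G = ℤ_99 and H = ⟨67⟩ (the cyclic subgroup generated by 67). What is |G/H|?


|⟨67⟩| = n / gcd(67, 99) = 99 / 1 = 99
H is normal (ℤ_99 is abelian).
|G/H| = |G| / |H| = 99 / 99 = 1

|G/H| = 1


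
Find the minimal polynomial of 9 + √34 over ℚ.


Let α = 9 + √34. Then α - 9 = √34, so (α - 9)² = 34, giving α² - 18α + 47 = 0. Degree 2 and α ∉ ℚ, so this is the minimal polynomial.

Minimal polynomial: x² - 18x + 47


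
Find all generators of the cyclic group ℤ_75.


g generates ℤ_n iff gcd(g,n) = 1
Prime factors of 75: 3, 5
Generators are g ∈ {1,...,74} not divisible by any of these primes.
Generators: {1, 2, 4, 7, 8, 11, 13, 14, 16, 17, 19, 22, 23, 26, 28, 29, 31, 32, 34, 37, 38, 41, 43, 44, 46, 47, 49, 52, 53, 56, 58, 59, 61, 62, 64, 67, 68, 71, 73, 74}
Number of generators = φ(75) = 40

Generators of ℤ_75 = {1, 2, 4, 7, 8, 11, 13, 14, 16, 17, 19, 22, 23, 26, 28, 29, 31, 32, 34, 37, 38, 41, 43, 44, 46, 47, 49, 52, 53, 56, 58, 59, 61, 62, 64, 67, 68, 71, 73, 74}


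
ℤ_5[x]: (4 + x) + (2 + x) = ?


Add coefficients mod 5:
x^0: 4 + 2 = 1 (mod 5)
x^1: 1 + 1 = 2 (mod 5)
Result: 1 + 2x

f + g = 1 + 2x


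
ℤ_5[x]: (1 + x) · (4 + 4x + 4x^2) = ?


Expand and collect like terms; reduce coefficients mod 5:
x^0: 1·4 = 4 ≡ 4 (mod 5)
x^1: 1·4 + 1·4 = 8 ≡ 3 (mod 5)
x^2: 1·4 + 1·4 = 8 ≡ 3 (mod 5)
x^3: 1·4 = 4 ≡ 4 (mod 5)
Result: 4 + 3x + 3x^2 + 4x^3

f · g = 4 + 3x + 3x^2 + 4x^3


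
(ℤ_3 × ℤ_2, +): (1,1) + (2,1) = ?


Operation: componentwise addition mod (3, 2)
(1,1) + (2,1) = ((a₁+b₁) mod 3, (a₂+b₂) mod 2) with a = (1,1), b = (2,1)

(1,1) + (2,1) = (0,0)


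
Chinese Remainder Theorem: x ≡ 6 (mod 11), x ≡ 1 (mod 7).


m₁ = 11, m₂ = 7, gcd = 1, so CRT applies. M = m₁·m₂ = 77
Let M₁ = M/m₁ = 7, M₂ = M/m₂ = 11
Find y₁ ≡ M₁⁻¹ (mod m₁): 7⁻¹ ≡ 8 (mod 11)
Find y₂ ≡ M₂⁻¹ (mod m₂): 11⁻¹ ≡ 2 (mod 7)
x = a₁·M₁·y₁ + a₂·M₂·y₂ = 6·7·8 + 1·11·2 = 358
Reduce mod 77: x ≡ 50
Check: 50 mod 11 = 6 ✓, 50 mod 7 = 1 ✓

x ≡ 50 (mod 77)


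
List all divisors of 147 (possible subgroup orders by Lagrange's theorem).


Lagrange's theorem: |H| divides |G|
|G| = 147
Divisors of 147: 1, 3, 7, 21, 49, 147

Possible subgroup orders: {1, 3, 7, 21, 49, 147}


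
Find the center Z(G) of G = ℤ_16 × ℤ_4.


Z(G) = {g ∈ G | gx = xg for all x ∈ G}
Direct product of abelian groups is abelian, so Z(G) = G

Z(ℤ_16 × ℤ_4) = ℤ_16 × ℤ_4


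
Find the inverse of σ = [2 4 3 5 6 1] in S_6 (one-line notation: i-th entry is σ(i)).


To find σ⁻¹, swap domain and range:
σ(1) = 2 → σ⁻¹(2) = 1
σ(2) = 4 → σ⁻¹(4) = 2
σ(3) = 3 → σ⁻¹(3) = 3
σ(4) = 5 → σ⁻¹(5) = 4
σ(5) = 6 → σ⁻¹(6) = 5
σ(6) = 1 → σ⁻¹(1) = 6

σ⁻¹ = [6 1 3 2 4 5]


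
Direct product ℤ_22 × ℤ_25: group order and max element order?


|ℤ_22 × ℤ_25| = 22 × 25 = 550
Max element order = lcm(22,25) = 550
Cyclic? Yes (gcd=1)

|ℤ_22×ℤ_25| = 550, max element order = 550


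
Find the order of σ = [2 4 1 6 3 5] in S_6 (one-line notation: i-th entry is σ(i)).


Cycle decomposition: (1 2 4 6 5 3)
Cycle lengths: 6
Order = lcm(6) = 6

ord(σ) = 6


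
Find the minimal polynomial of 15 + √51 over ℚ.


Let α = 15 + √51. Then α - 15 = √51, so (α - 15)² = 51, giving α² - 30α + 174 = 0. Degree 2 and α ∉ ℚ, so this is the minimal polynomial.

Minimal polynomial: x² - 30x + 174


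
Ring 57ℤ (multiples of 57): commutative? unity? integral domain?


57ℤ is a commutative ring under +,× but has no multiplicative identity (1 ∉ 57ℤ); it has no zero divisors, but without unity it is not an integral domain
Commutative: Yes
Integral domain: No
Has unity: No

57ℤ (multiples of 57): Commutative=Yes, Unity=No


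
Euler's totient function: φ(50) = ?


Factor n: 50 = 2 × 5^2
φ(n) = n · ∏(1 - 1/p) over distinct primes p | n
φ(50) = 50 · (1 - 1/2) · (1 - 1/5) = 20

φ(50) = 20


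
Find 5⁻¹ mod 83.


Use the extended Euclidean algorithm to write 1 = 5·s + 83·t; then s mod 83 is the inverse.
Euclidean algorithm:
  5 = 0·83 + 5
  83 = 16·5 + 3
  5 = 1·3 + 2
  3 = 1·2 + 1
  2 = 2·1 + 0
gcd(5,83) = 1
Back-substitution gives: 5·(-33) + 83·(2) = 1
So 5⁻¹ ≡ -33 ≡ 50 (mod 83)
Check: 5 × 50 = 250 ≡ 1 (mod 83) ✓

5⁻¹ ≡ 50 (mod 83)


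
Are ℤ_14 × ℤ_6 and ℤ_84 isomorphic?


Comparing ℤ_14 × ℤ_6 and ℤ_84:
gcd(14,6) = 2 ≠ 1. Max element order in ℤ_14×ℤ_6 is lcm(14,6) = 42 < 84, so it has no element of order 84

No, ℤ_14 × ℤ_6 ≇ ℤ_84


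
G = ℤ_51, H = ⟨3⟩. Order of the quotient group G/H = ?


|⟨3⟩| = n / gcd(3, 51) = 51 / 3 = 17
H is normal (ℤ_51 is abelian).
|G/H| = |G| / |H| = 51 / 17 = 3

|G/H| = 3


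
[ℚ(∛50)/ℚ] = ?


∛50 has minimal polynomial x³ - 50 (irreducible over ℚ since 50 is not a perfect cube)

[ℚ(∛50)/ℚ] = 3


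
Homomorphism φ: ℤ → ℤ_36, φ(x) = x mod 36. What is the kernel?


Kernel = preimage of identity
ker(φ) = {x ∈ ℤ : x ≡ 0 (mod 36)} = 36ℤ = {0, ±36, ±72, ...}

ker(φ) = 36ℤ


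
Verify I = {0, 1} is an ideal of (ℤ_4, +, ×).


Check ideal conditions for I = {0, 1} in ℤ_4:
(1) I is an additive subgroup? No
(2) For r ∈ ℤ_4 and a ∈ I: r·a ∈ I? No  [counterexample: r=2, a=1, r·a mod 4 = 2 ∉ I]

No, I is not an ideal of ℤ_4


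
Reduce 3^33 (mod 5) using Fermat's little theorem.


Fermat's little theorem: if p is prime and gcd(a,p)=1, then a^(p-1) ≡ 1 (mod p)
p = 5 is prime, gcd(3,5) = 1
Reduce exponent: 33 mod 4 = 1
So 3^33 ≡ 3^1 (mod 5)
3^1 mod 5 = 3

3^33 ≡ 3 (mod 5)


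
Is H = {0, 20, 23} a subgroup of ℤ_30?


Subgroup test for H = {0, 20, 23} in (ℤ_30, +):
(1) 0 ∈ H? Yes
(2) Closure: for all a,b ∈ H, (a+b) mod 30 ∈ H? No  [counterexample: 20 + 20 = 10 ∉ H]
(3) Inverses: for all a ∈ H, -a mod 30 ∈ H? No

No, H is not a subgroup of ℤ_30


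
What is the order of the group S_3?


|S_n| = n! (number of permutations of n symbols)
|S_3| = 3! = 6

|S_3| = 6


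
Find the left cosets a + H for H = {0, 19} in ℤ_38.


H = {0, 19}, |H| = 2
Number of cosets = |G|/|H| = 38/2 = 19
0 + H = {0, 19}
1 + H = {1, 20}
2 + H = {2, 21}
3 + H = {3, 22}
4 + H = {4, 23}
5 + H = {5, 24}
6 + H = {6, 25}
7 + H = {7, 26}
8 + H = {8, 27}
9 + H = {9, 28}
10 + H = {10, 29}
11 + H = {11, 30}
12 + H = {12, 31}
13 + H = {13, 32}
14 + H = {14, 33}
15 + H = {15, 34}
16 + H = {16, 35}
17 + H = {17, 36}
18 + H = {18, 37}

Cosets: 0+H={0,19}; 1+H={1,20}; 2+H={2,21}; 3+H={3,22}; 4+H={4,23}; 5+H={5,24}; 6+H={6,25}; 7+H={7,26}; 8+H={8,27}; 9+H={9,28}; 10+H={10,29}; 11+H={11,30}; 12+H={12,31}; 13+H={13,32}; 14+H={14,33}; 15+H={15,34}; 16+H={16,35}; 17+H={17,36}; 18+H={18,37}


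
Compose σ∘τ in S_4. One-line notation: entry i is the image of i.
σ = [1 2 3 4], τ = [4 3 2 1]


σ∘τ: apply τ first, then σ
1 →τ 4 →σ 4
2 →τ 3 →σ 3
3 →τ 2 →σ 2
4 →τ 1 →σ 1

σ∘τ = [4 3 2 1]


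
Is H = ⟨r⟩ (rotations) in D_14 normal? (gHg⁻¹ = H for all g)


H = ⟨r⟩ (rotations) in D_14
The rotation subgroup ⟨r⟩ has index 2 in D_14, so it is normal

Yes, normal subgroup


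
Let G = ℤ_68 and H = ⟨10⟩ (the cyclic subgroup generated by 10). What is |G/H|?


|⟨10⟩| = n / gcd(10, 68) = 68 / 2 = 34
H is normal (ℤ_68 is abelian).
|G/H| = |G| / |H| = 68 / 34 = 2

|G/H| = 2


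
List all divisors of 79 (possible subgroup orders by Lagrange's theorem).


Lagrange's theorem: |H| divides |G|
|G| = 79
Divisors of 79: 1, 79

Possible subgroup orders: {1, 79}


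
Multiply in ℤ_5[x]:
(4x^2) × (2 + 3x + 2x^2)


Expand and collect like terms; reduce coefficients mod 5:
x^0: 0·2 = 0 ≡ 0 (mod 5)
x^1: 0·3 + 0·2 = 0 ≡ 0 (mod 5)
x^2: 0·2 + 0·3 + 4·2 = 8 ≡ 3 (mod 5)
x^3: 0·2 + 4·3 = 12 ≡ 2 (mod 5)
x^4: 4·2 = 8 ≡ 3 (mod 5)
Result: 3x^2 + 2x^3 + 3x^4

f · g = 3x^2 + 2x^3 + 3x^4


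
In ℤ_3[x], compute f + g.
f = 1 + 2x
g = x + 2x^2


Add coefficients mod 3:
x^0: 1 + 0 = 1 (mod 3)
x^1: 2 + 1 = 0 (mod 3)
x^2: 0 + 2 = 2 (mod 3)
Result: 1 + 2x^2

f + g = 1 + 2x^2


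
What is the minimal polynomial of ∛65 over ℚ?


∛65 satisfies x³ - 65 = 0, irreducible over ℚ (no rational root; 65 is not a perfect cube)

Minimal polynomial: x³ - 65


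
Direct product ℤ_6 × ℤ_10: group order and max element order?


|ℤ_6 × ℤ_10| = 6 × 10 = 60
Max element order = lcm(6,10) = 30
Cyclic? No (gcd=2)

|ℤ_6×ℤ_10| = 60, max element order = 30


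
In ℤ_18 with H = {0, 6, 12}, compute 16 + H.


16 + H = {16 + h (mod 18) : h ∈ H}
16+0=16, 16+6=4, 16+12=10
16 + H = {4, 10, 16} = 4 + H

16 + H = {4, 10, 16}


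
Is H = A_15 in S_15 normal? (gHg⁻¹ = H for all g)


H = A_15 in S_15
A_15 has index 2 in S_15, and every subgroup of index 2 is normal

Yes, normal subgroup


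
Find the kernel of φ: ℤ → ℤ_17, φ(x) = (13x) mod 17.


Kernel = preimage of identity
ker(φ) = {x ∈ ℤ : 13x ≡ 0 (mod 17)}. gcd(13,17) = 1, so 13x ≡ 0 (mod 17) ⟺ x ≡ 0 (mod 17/1 = 17). Hence ker(φ) = 17ℤ

ker(φ) = 17ℤ


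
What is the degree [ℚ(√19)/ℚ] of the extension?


√19 has minimal polynomial x² - 19 (irreducible over ℚ since 19 is squarefree)

[ℚ(√19)/ℚ] = 2


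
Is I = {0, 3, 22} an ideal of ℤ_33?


Check ideal conditions for I = {0, 3, 22} in ℤ_33:
(1) I is an additive subgroup? No
(2) For r ∈ ℤ_33 and a ∈ I: r·a ∈ I? No  [counterexample: r=2, a=3, r·a mod 33 = 6 ∉ I]

No, I is not an ideal of ℤ_33


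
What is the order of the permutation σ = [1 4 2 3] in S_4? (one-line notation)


Cycle decomposition: (2 4 3)
Cycle lengths: 3
Order = lcm(3) = 3

ord(σ) = 3


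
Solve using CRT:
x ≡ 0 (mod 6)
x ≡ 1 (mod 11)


m₁ = 6, m₂ = 11, gcd = 1, so CRT applies. M = m₁·m₂ = 66
Let M₁ = M/m₁ = 11, M₂ = M/m₂ = 6
Find y₁ ≡ M₁⁻¹ (mod m₁): 11⁻¹ ≡ 5 (mod 6)
Find y₂ ≡ M₂⁻¹ (mod m₂): 6⁻¹ ≡ 2 (mod 11)
x = a₁·M₁·y₁ + a₂·M₂·y₂ = 0·11·5 + 1·6·2 = 12
Reduce mod 66: x ≡ 12
Check: 12 mod 6 = 0 ✓, 12 mod 11 = 1 ✓

x ≡ 12 (mod 66)


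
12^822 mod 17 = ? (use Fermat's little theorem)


Fermat's little theorem: if p is prime and gcd(a,p)=1, then a^(p-1) ≡ 1 (mod p)
p = 17 is prime, gcd(12,17) = 1
Reduce exponent: 822 mod 16 = 6
So 12^822 ≡ 12^6 (mod 17)
12^6 mod 17 = 2

12^822 ≡ 2 (mod 17)


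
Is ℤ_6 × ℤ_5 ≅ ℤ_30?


Comparing ℤ_6 × ℤ_5 and ℤ_30:
gcd(6,5) = 1, so ℤ_6 × ℤ_5 ≅ ℤ_30 (CRT)

Yes, ℤ_6 × ℤ_5 ≅ ℤ_30


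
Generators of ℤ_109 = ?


g generates ℤ_n iff gcd(g,n) = 1
Prime factors of 109: 109
Generators are g ∈ {1,...,108} not divisible by any of these primes.
Generators: {1, 2, 3, 4, 5, 6, 7, 8, 9, 10, 11, 12, 13, 14, 15, 16, 17, 18, 19, 20, 21, 22, 23, 24, 25, 26, 27, 28, 29, 30, 31, 32, 33, 34, 35, 36, 37, 38, 39, 40, 41, 42, 43, 44, 45, 46, 47, 48, 49, 50, 51, 52, 53, 54, 55, 56, 57, 58, 59, 60, 61, 62, 63, 64, 65, 66, 67, 68, 69, 70, 71, 72, 73, 74, 75, 76, 77, 78, 79, 80, 81, 82, 83, 84, 85, 86, 87, 88, 89, 90, 91, 92, 93, 94, 95, 96, 97, 98, 99, 100, 101, 102, 103, 104, 105, 106, 107, 108}
Number of generators = φ(109) = 108

Generators of ℤ_109 = {1, 2, 3, 4, 5, 6, 7, 8, 9, 10, 11, 12, 13, 14, 15, 16, 17, 18, 19, 20, 21, 22, 23, 24, 25, 26, 27, 28, 29, 30, 31, 32, 33, 34, 35, 36, 37, 38, 39, 40, 41, 42, 43, 44, 45, 46, 47, 48, 49, 50, 51, 52, 53, 54, 55, 56, 57, 58, 59, 60, 61, 62, 63, 64, 65, 66, 67, 68, 69, 70, 71, 72, 73, 74, 75, 76, 77, 78, 79, 80, 81, 82, 83, 84, 85, 86, 87, 88, 89, 90, 91, 92, 93, 94, 95, 96, 97, 98, 99, 100, 101, 102, 103, 104, 105, 106, 107, 108}


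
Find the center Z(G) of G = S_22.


Z(G) = {g ∈ G | gx = xg for all x ∈ G}
S_n is non-abelian for n ≥ 3; Z(S_22) is trivial

Z(S_22) = {e}


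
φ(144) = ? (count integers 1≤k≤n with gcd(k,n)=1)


Factor n: 144 = 2^4 × 3^2
φ(n) = n · ∏(1 - 1/p) over distinct primes p | n
φ(144) = 144 · (1 - 1/2) · (1 - 1/3) = 48

φ(144) = 48


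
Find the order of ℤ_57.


ℤ_n has n elements.

|ℤ_57| = 57


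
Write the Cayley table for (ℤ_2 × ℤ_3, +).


Elements: {(0,0), (0,1), (0,2), (1,0), (1,1), (1,2)}
Operation: componentwise addition mod (2, 3)
Entry (a, b) = ((a₁+b₁) mod 2, (a₂+b₂) mod 3)

Cayley table:
      | (0,0) | (0,1) | (0,2) | (1,0) | (1,1) | (1,2)
(0,0) | (0,0) | (0,1) | (0,2) | (1,0) | (1,1) | (1,2)
(0,1) | (0,1) | (0,2) | (0,0) | (1,1) | (1,2) | (1,0)
(0,2) | (0,2) | (0,0) | (0,1) | (1,2) | (1,0) | (1,1)
(1,0) | (1,0) | (1,1) | (1,2) | (0,0) | (0,1) | (0,2)
(1,1) | (1,1) | (1,2) | (1,0) | (0,1) | (0,2) | (0,0)
(1,2) | (1,2) | (1,0) | (1,1) | (0,2) | (0,0) | (0,1)


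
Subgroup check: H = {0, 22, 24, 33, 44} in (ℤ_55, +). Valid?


Subgroup test for H = {0, 22, 24, 33, 44} in (ℤ_55, +):
(1) 0 ∈ H? Yes
(2) Closure: for all a,b ∈ H, (a+b) mod 55 ∈ H? No  [counterexample: 22 + 24 = 46 ∉ H]
(3) Inverses: for all a ∈ H, -a mod 55 ∈ H? No

No, H is not a subgroup of ℤ_55


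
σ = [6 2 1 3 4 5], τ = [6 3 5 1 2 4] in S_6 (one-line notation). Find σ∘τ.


σ∘τ: apply τ first, then σ
1 →τ 6 →σ 5
2 →τ 3 →σ 1
3 →τ 5 →σ 4
4 →τ 1 →σ 6
5 →τ 2 →σ 2
6 →τ 4 →σ 3

σ∘τ = [5 1 4 6 2 3]


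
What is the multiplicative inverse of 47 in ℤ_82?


Use the extended Euclidean algorithm to write 1 = 47·s + 82·t; then s mod 82 is the inverse.
Euclidean algorithm:
  47 = 0·82 + 47
  82 = 1·47 + 35
  47 = 1·35 + 12
  35 = 2·12 + 11
  12 = 1·11 + 1
  11 = 11·1 + 0
gcd(47,82) = 1
Back-substitution gives: 47·(7) + 82·(-4) = 1
So 47⁻¹ ≡ 7 ≡ 7 (mod 82)
Check: 47 × 7 = 329 ≡ 1 (mod 82) ✓

47⁻¹ ≡ 7 (mod 82)


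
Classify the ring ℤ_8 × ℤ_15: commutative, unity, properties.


Direct product ring; commutative with unity (1,1); but (1,0)·(0,1) = (0,0) gives zero divisors, so not an integral domain
Commutative: Yes
Integral domain: No
Has unity: Yes

ℤ_8 × ℤ_15: Commutative=Yes, Unity=Yes


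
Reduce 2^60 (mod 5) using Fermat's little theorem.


Fermat's little theorem: if p is prime and gcd(a,p)=1, then a^(p-1) ≡ 1 (mod p)
p = 5 is prime, gcd(2,5) = 1
Reduce exponent: 60 mod 4 = 0
So 2^60 ≡ 2^0 (mod 5)
2^0 = 1

2^60 ≡ 1 (mod 5)


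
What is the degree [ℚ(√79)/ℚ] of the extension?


√79 has minimal polynomial x² - 79 (irreducible over ℚ since 79 is squarefree)

[ℚ(√79)/ℚ] = 2


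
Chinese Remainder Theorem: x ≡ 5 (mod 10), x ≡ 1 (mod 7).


m₁ = 10, m₂ = 7, gcd = 1, so CRT applies. M = m₁·m₂ = 70
Let M₁ = M/m₁ = 7, M₂ = M/m₂ = 10
Find y₁ ≡ M₁⁻¹ (mod m₁): 7⁻¹ ≡ 3 (mod 10)
Find y₂ ≡ M₂⁻¹ (mod m₂): 10⁻¹ ≡ 5 (mod 7)
x = a₁·M₁·y₁ + a₂·M₂·y₂ = 5·7·3 + 1·10·5 = 155
Reduce mod 70: x ≡ 15
Check: 15 mod 10 = 5 ✓, 15 mod 7 = 1 ✓

x ≡ 15 (mod 70)


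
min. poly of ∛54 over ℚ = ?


∛54 satisfies x³ - 54 = 0, irreducible over ℚ (no rational root; 54 is not a perfect cube)

Minimal polynomial: x³ - 54


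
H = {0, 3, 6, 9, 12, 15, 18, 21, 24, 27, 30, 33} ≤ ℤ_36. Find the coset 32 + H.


32 + H = {32 + h (mod 36) : h ∈ H}
32+0=32, 32+3=35, 32+6=2, 32+9=5, 32+12=8, 32+15=11, 32+18=14, 32+21=17, 32+24=20, 32+27=23, 32+30=26, 32+33=29
32 + H = {2, 5, 8, 11, 14, 17, 20, 23, 26, 29, 32, 35} = 2 + H

32 + H = {2, 5, 8, 11, 14, 17, 20, 23, 26, 29, 32, 35}


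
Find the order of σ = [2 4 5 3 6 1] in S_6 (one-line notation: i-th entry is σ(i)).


Cycle decomposition: (1 2 4 3 5 6)
Cycle lengths: 6
Order = lcm(6) = 6

ord(σ) = 6


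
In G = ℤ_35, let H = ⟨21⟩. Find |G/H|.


|⟨21⟩| = n / gcd(21, 35) = 35 / 7 = 5
H is normal (ℤ_35 is abelian).
|G/H| = |G| / |H| = 35 / 5 = 7

|G/H| = 7


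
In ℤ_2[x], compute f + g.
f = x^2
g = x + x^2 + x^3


Add coefficients mod 2:
x^0: 0 + 0 = 0 (mod 2)
x^1: 0 + 1 = 1 (mod 2)
x^2: 1 + 1 = 0 (mod 2)
x^3: 0 + 1 = 1 (mod 2)
Result: x + x^3

f + g = x + x^3


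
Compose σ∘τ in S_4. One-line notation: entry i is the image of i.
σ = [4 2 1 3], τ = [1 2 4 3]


σ∘τ: apply τ first, then σ
1 →τ 1 →σ 4
2 →τ 2 →σ 2
3 →τ 4 →σ 3
4 →τ 3 →σ 1

σ∘τ = [4 2 3 1]


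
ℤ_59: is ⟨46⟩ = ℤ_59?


g generates ℤ_n iff gcd(g, n) = 1
gcd(46, 59) = 1
Since gcd = 1, 46 is a generator.

Yes, 46 generates ℤ_59


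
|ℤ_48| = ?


ℤ_n has n elements.

|ℤ_48| = 48


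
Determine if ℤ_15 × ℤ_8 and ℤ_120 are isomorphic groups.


Comparing ℤ_15 × ℤ_8 and ℤ_120:
gcd(15,8) = 1, so ℤ_15 × ℤ_8 ≅ ℤ_120 (CRT)

Yes, ℤ_15 × ℤ_8 ≅ ℤ_120


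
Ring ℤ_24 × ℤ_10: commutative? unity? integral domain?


Direct product ring; commutative with unity (1,1); but (1,0)·(0,1) = (0,0) gives zero divisors, so not an integral domain
Commutative: Yes
Integral domain: No
Has unity: Yes

ℤ_24 × ℤ_10: Commutative=Yes, Unity=Yes


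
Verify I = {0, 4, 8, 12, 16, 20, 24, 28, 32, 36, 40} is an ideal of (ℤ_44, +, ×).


Check ideal conditions for I = {0, 4, 8, 12, 16, 20, 24, 28, 32, 36, 40} in ℤ_44:
(1) I is an additive subgroup? Yes
(2) For r ∈ ℤ_44 and a ∈ I: r·a ∈ I? Yes

Yes, I is an ideal of ℤ_44


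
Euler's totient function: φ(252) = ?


Factor n: 252 = 2^2 × 3^2 × 7
φ(n) = n · ∏(1 - 1/p) over distinct primes p | n
φ(252) = 252 · (1 - 1/2) · (1 - 1/3) · (1 - 1/7) = 72

φ(252) = 72


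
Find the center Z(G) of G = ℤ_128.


Z(G) = {g ∈ G | gx = xg for all x ∈ G}
ℤ_128 is abelian, so Z(G) = G

Z(ℤ_128) = ℤ_128


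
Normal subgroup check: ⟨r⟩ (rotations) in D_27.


H = ⟨r⟩ (rotations) in D_27
The rotation subgroup ⟨r⟩ has index 2 in D_27, so it is normal

Yes, normal subgroup


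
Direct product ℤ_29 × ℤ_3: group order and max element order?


|ℤ_29 × ℤ_3| = 29 × 3 = 87
Max element order = lcm(29,3) = 87
Cyclic? Yes (gcd=1)

|ℤ_29×ℤ_3| = 87, max element order = 87


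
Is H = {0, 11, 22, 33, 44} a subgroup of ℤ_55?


Subgroup test for H = {0, 11, 22, 33, 44} in (ℤ_55, +):
(1) 0 ∈ H? Yes
(2) Closure: for all a,b ∈ H, (a+b) mod 55 ∈ H? Yes
(3) Inverses: for all a ∈ H, -a mod 55 ∈ H? Yes

Yes, H is a subgroup of ℤ_55


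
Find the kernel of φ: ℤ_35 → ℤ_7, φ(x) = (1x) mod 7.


Kernel = preimage of identity
ker(φ) = {x ∈ ℤ_35 : 1x ≡ 0 (mod 7)}. Since 7 | 35, φ is well-defined. The kernel is the cyclic subgroup ⟨7⟩ of ℤ_35 (order 5), i.e. {0, 7, 14, 21, 28}

ker(φ) = {0, 7, 14, 21, 28}


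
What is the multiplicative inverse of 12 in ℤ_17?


Use the extended Euclidean algorithm to write 1 = 12·s + 17·t; then s mod 17 is the inverse.
Euclidean algorithm:
  12 = 0·17 + 12
  17 = 1·12 + 5
  12 = 2·5 + 2
  5 = 2·2 + 1
  2 = 2·1 + 0
gcd(12,17) = 1
Back-substitution gives: 12·(-7) + 17·(5) = 1
So 12⁻¹ ≡ -7 ≡ 10 (mod 17)
Check: 12 × 10 = 120 ≡ 1 (mod 17) ✓

12⁻¹ ≡ 10 (mod 17)


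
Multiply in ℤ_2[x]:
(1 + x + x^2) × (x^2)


Expand and collect like terms; reduce coefficients mod 2:
x^0: 1·0 = 0 ≡ 0 (mod 2)
x^1: 1·0 + 1·0 = 0 ≡ 0 (mod 2)
x^2: 1·1 + 1·0 + 1·0 = 1 ≡ 1 (mod 2)
x^3: 1·1 + 1·0 = 1 ≡ 1 (mod 2)
x^4: 1·1 = 1 ≡ 1 (mod 2)
Result: x^2 + x^3 + x^4

f · g = x^2 + x^3 + x^4


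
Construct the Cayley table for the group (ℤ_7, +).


Elements: {0, 1, 2, 3, 4, 5, 6}
Operation: addition mod 7
Entry (a, b) = (a + b) mod 7

Cayley table:
  | 0 | 1 | 2 | 3 | 4 | 5 | 6
0 | 0 | 1 | 2 | 3 | 4 | 5 | 6
1 | 1 | 2 | 3 | 4 | 5 | 6 | 0
2 | 2 | 3 | 4 | 5 | 6 | 0 | 1
3 | 3 | 4 | 5 | 6 | 0 | 1 | 2
4 | 4 | 5 | 6 | 0 | 1 | 2 | 3
5 | 5 | 6 | 0 | 1 | 2 | 3 | 4
6 | 6 | 0 | 1 | 2 | 3 | 4 | 5


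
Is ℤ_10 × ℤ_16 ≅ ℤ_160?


Comparing ℤ_10 × ℤ_16 and ℤ_160:
gcd(10,16) = 2 ≠ 1. Max element order in ℤ_10×ℤ_16 is lcm(10,16) = 80 < 160, so it has no element of order 160

No, ℤ_10 × ℤ_16 ≇ ℤ_160


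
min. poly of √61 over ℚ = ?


√61 satisfies x² - 61 = 0, irreducible over ℚ since 61 is squarefree

Minimal polynomial: x² - 61


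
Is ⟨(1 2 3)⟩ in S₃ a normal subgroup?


H = ⟨(1 2 3)⟩ in S₃
⟨(1 2 3)⟩ has order 3 and index 2 in S₃; index-2 subgroups are normal

Yes, normal subgroup


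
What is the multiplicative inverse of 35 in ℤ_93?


Use the extended Euclidean algorithm to write 1 = 35·s + 93·t; then s mod 93 is the inverse.
Euclidean algorithm:
  35 = 0·93 + 35
  93 = 2·35 + 23
  35 = 1·23 + 12
  23 = 1·12 + 11
  12 = 1·11 + 1
  11 = 11·1 + 0
gcd(35,93) = 1
Back-substitution gives: 35·(8) + 93·(-3) = 1
So 35⁻¹ ≡ 8 ≡ 8 (mod 93)
Check: 35 × 8 = 280 ≡ 1 (mod 93) ✓

35⁻¹ ≡ 8 (mod 93)


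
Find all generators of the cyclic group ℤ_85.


g generates ℤ_n iff gcd(g,n) = 1
Prime factors of 85: 5, 17
Generators are g ∈ {1,...,84} not divisible by any of these primes.
Generators: {1, 2, 3, 4, 6, 7, 8, 9, 11, 12, 13, 14, 16, 18, 19, 21, 22, 23, 24, 26, 27, 28, 29, 31, 32, 33, 36, 37, 38, 39, 41, 42, 43, 44, 46, 47, 48, 49, 52, 53, 54, 56, 57, 58, 59, 61, 62, 63, 64, 66, 67, 69, 71, 72, 73, 74, 76, 77, 78, 79, 81, 82, 83, 84}
Number of generators = φ(85) = 64

Generators of ℤ_85 = {1, 2, 3, 4, 6, 7, 8, 9, 11, 12, 13, 14, 16, 18, 19, 21, 22, 23, 24, 26, 27, 28, 29, 31, 32, 33, 36, 37, 38, 39, 41, 42, 43, 44, 46, 47, 48, 49, 52, 53, 54, 56, 57, 58, 59, 61, 62, 63, 64, 66, 67, 69, 71, 72, 73, 74, 76, 77, 78, 79, 81, 82, 83, 84}


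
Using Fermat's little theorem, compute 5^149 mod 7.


Fermat's little theorem: if p is prime and gcd(a,p)=1, then a^(p-1) ≡ 1 (mod p)
p = 7 is prime, gcd(5,7) = 1
Reduce exponent: 149 mod 6 = 5
So 5^149 ≡ 5^5 (mod 7)
5^5 mod 7 = 3

5^149 ≡ 3 (mod 7)


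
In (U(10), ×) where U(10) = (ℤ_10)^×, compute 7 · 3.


Operation: multiplication mod 10
7 · 3 = (a × b) mod 10 with a = 7, b = 3

7 · 3 = 1


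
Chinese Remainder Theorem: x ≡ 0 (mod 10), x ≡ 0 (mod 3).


m₁ = 10, m₂ = 3, gcd = 1, so CRT applies. M = m₁·m₂ = 30
Let M₁ = M/m₁ = 3, M₂ = M/m₂ = 10
Find y₁ ≡ M₁⁻¹ (mod m₁): 3⁻¹ ≡ 7 (mod 10)
Find y₂ ≡ M₂⁻¹ (mod m₂): 10⁻¹ ≡ 1 (mod 3)
x = a₁·M₁·y₁ + a₂·M₂·y₂ = 0·3·7 + 0·10·1 = 0
Reduce mod 30: x ≡ 0
Check: 0 mod 10 = 0 ✓, 0 mod 3 = 0 ✓

x ≡ 0 (mod 30)


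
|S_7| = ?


|S_n| = n! (number of permutations of n symbols)
|S_7| = 7! = 5040

|S_7| = 5040


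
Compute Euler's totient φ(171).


Factor n: 171 = 3^2 × 19
φ(n) = n · ∏(1 - 1/p) over distinct primes p | n
φ(171) = 171 · (1 - 1/3) · (1 - 1/19) = 108

φ(171) = 108


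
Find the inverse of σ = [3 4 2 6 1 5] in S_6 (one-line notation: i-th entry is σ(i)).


To find σ⁻¹, swap domain and range:
σ(1) = 3 → σ⁻¹(3) = 1
σ(2) = 4 → σ⁻¹(4) = 2
σ(3) = 2 → σ⁻¹(2) = 3
σ(4) = 6 → σ⁻¹(6) = 4
σ(5) = 1 → σ⁻¹(1) = 5
σ(6) = 5 → σ⁻¹(5) = 6

σ⁻¹ = [5 3 1 2 6 4]
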